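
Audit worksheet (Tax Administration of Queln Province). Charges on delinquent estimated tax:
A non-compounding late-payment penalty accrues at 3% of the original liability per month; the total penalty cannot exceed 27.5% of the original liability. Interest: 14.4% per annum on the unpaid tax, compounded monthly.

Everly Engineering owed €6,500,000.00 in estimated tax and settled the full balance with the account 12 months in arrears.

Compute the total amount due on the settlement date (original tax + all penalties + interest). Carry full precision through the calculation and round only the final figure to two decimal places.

Penalty (uncapped): 12 × 3% × €6,500,000.00 = €2,340,000.00; cap = 27.5% × €6,500,000.00 = €1,787,500.00 → penalty = €1,787,500.00
Interest (14.4%/yr ÷ 12 = 1.2%/month): €6,500,000.00 × ((1 + 0.012)^12 − 1) = €1,000,315.0572…
Total = €6,500,000.00 + €1,787,500.0000 + €1,000,315.0572… = €9,287,815.06

€9,287,815.06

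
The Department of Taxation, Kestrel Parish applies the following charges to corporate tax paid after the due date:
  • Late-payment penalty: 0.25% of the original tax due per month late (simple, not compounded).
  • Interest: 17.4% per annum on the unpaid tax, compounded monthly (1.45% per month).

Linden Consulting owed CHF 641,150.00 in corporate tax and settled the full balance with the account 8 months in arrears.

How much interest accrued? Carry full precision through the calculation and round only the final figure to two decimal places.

CHF 78,259.32

Interest: CHF 641,150.00 × ((1 + 0.0145)^8 − 1) = CHF 641,150.00 × 0.1220609… = CHF 78,259.3162…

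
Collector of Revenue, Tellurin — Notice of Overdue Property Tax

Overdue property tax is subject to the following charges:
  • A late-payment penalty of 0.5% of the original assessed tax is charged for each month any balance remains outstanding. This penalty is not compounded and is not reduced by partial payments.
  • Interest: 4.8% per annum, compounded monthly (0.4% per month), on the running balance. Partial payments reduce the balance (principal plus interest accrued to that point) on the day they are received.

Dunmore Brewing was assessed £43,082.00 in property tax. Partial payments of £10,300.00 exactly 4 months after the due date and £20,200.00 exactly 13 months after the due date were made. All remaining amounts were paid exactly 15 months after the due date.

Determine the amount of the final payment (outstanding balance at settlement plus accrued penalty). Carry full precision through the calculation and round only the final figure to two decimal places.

Balance at month 4: £43,082.0000 × (1 + 0.004)^4 = £43,775.4589…
After £10,300.00 payment: £43,775.4589… − £10,300.00 = £33,475.4589…
Balance at month 13: £33,475.4589… × (1 + 0.004)^9 = £34,700.0383…
After £20,200.00 payment: £34,700.0383… − £20,200.00 = £14,500.0383…
Balance at month 15: £14,500.0383… × (1 + 0.004)^2 = £14,616.2707…
Penalty: 15 × 0.5% × £43,082.00 = £3,231.15
Final settlement = outstanding balance + penalty = £14,616.2707… + £3,231.15 = £17,847.42

£17,847.42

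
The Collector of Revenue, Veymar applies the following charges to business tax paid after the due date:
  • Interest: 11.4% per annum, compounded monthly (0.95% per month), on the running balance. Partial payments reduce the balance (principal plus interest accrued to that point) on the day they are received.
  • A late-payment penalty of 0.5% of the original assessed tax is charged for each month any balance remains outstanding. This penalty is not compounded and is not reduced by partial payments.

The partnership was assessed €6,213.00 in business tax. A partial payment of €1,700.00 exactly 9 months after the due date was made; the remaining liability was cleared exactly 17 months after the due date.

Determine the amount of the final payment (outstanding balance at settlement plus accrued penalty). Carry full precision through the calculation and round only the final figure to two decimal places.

€5,990.93

Balance at month 9: €6,213.0000 × (1 + 0.0095)^9 = €6,764.8514…
After €1,700.00 payment: €6,764.8514… − €1,700.00 = €5,064.8514…
Balance at month 17: €5,064.8514… × (1 + 0.0095)^8 = €5,462.8251…
Penalty: 17 × 0.5% × €6,213.00 = €528.11…
Final settlement = outstanding balance + penalty = €5,462.8251… + €528.11… = €5,990.93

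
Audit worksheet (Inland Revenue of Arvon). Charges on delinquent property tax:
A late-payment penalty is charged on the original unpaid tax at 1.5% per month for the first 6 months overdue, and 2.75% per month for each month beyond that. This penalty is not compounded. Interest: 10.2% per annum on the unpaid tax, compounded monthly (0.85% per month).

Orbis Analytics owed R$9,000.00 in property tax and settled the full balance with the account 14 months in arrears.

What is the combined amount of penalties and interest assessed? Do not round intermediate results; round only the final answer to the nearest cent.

Penalty, months 1–6: 6 × 1.5% × R$9,000.00 = R$810.00
Penalty, months 7–14: 8 × 2.75% × R$9,000.00 = R$1,980.00
Interest: R$9,000.00 × ((1 + 0.0085)^14 − 1) = R$9,000.00 × 0.1258036… = R$1,132.2325…
Penalties + interest = R$2,790.0000 + R$1,132.2325… = R$3,922.23

R$3,922.23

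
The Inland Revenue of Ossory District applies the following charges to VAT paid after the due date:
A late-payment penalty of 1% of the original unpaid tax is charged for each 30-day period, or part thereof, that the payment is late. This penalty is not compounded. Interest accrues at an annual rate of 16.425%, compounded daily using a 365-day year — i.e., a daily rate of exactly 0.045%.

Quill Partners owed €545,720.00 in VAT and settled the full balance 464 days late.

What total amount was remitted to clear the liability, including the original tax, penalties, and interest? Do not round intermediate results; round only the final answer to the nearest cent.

Penalty periods: ⌈464/30⌉ = 16; penalty = 16 × 1% × €545,720.00 = €87,315.20
Interest: €545,720.00 × ((1 + 0.00045)^464 − 1) = €545,720.00 × 0.23214066… = €126,683.8033…
Total = €545,720.00 + €87,315.2000 + €126,683.8033… = €759,719.00

€759,719.00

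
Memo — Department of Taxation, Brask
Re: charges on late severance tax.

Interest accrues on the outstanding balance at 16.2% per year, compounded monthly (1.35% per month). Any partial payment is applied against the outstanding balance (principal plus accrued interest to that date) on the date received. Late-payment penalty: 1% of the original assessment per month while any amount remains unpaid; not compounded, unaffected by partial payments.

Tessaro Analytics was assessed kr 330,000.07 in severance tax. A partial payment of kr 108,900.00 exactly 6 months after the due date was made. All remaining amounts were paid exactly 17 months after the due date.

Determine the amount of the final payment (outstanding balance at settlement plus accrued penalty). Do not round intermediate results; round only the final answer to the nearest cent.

kr 344,384.95

Balance at month 6: kr 330,000.0700 × (1 + 0.0135)^6 = kr 357,648.6171…
After kr 108,900.00 payment: kr 357,648.6171… − kr 108,900.00 = kr 248,748.6171…
Balance at month 17: kr 248,748.6171… × (1 + 0.0135)^11 = kr 288,284.9420…
Penalty: 17 × 1% × kr 330,000.07 = kr 56,100.01…
Final settlement = outstanding balance + penalty = kr 288,284.9420… + kr 56,100.01… = kr 344,384.95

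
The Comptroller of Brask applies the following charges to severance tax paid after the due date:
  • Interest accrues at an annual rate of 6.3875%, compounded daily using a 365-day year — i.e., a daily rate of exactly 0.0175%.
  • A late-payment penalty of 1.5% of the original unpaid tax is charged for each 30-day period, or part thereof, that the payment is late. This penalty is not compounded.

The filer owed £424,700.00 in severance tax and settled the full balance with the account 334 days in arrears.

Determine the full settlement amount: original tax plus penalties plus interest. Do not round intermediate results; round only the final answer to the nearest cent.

£526,707.23

Penalty periods: ⌈334/30⌉ = 12; penalty = 12 × 1.5% × £424,700.00 = £76,446.00
Interest: £424,700.00 × ((1 + 0.000175)^334 − 1) = £424,700.00 × 0.06018655… = £25,561.2291…
Total = £424,700.00 + £76,446.0000 + £25,561.2291… = £526,707.23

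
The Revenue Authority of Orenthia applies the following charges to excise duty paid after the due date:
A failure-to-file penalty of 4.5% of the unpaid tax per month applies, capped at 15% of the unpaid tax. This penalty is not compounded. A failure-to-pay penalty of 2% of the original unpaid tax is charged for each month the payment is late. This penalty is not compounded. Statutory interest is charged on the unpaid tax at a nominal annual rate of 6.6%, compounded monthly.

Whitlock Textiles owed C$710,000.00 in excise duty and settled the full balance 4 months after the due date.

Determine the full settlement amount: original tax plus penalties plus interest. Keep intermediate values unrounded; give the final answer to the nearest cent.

Failure-to-file: 4 × 4.5% × C$710,000.00 = C$127,800.00, capped at 15% × C$710,000.00 = C$106,500.00
Failure-to-pay penalty = 2% × C$710,000.00 × 4 mo = C$56,800.00
Interest (6.6%/yr ÷ 12 = 0.55%/month): C$710,000.00 × ((1 + 0.0055)^4 − 1) = C$15,749.3382…
Total = C$710,000.00 + C$163,300.0000 + C$15,749.3382… = C$889,049.34

C$889,049.34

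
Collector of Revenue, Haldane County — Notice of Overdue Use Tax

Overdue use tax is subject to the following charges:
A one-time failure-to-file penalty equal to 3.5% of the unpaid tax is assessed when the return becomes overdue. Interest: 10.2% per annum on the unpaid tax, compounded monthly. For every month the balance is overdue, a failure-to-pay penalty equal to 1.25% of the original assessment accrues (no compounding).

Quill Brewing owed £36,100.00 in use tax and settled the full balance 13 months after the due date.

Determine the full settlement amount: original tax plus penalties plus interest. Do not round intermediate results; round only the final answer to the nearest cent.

£47,428.72

Failure-to-file penalty: 3.5% × £36,100.00 = £1,263.50
Failure-to-pay penalty = 1.25% × £36,100.00 × 13 mo = £5,866.25
Interest (10.2%/yr ÷ 12 = 0.85%/month): £36,100.00 × ((1 + 0.0085)^13 − 1) = £4,198.9690…
Total = £36,100.00 + £7,129.7500 + £4,198.9690… = £47,428.72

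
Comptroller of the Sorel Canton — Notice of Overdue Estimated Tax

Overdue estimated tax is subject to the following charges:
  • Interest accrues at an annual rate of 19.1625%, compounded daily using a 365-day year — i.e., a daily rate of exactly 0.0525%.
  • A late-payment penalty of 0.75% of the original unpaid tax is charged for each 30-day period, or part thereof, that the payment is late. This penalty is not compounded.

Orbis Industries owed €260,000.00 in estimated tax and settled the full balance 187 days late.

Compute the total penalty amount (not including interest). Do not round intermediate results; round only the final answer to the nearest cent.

€13,650.00

Penalty periods: ⌈187/30⌉ = 7; penalty = 7 × 0.75% × €260,000.00 = €13,650.00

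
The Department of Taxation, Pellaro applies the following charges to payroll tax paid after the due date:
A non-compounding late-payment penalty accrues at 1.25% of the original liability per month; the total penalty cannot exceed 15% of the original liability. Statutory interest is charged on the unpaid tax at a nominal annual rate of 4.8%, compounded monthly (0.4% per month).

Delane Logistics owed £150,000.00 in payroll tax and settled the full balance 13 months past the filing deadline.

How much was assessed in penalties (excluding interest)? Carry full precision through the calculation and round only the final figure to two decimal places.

£22,500.00

Penalty (uncapped): 13 × 1.25% × £150,000.00 = £24,375.00; cap = 15% × £150,000.00 = £22,500.00 → penalty = £22,500.00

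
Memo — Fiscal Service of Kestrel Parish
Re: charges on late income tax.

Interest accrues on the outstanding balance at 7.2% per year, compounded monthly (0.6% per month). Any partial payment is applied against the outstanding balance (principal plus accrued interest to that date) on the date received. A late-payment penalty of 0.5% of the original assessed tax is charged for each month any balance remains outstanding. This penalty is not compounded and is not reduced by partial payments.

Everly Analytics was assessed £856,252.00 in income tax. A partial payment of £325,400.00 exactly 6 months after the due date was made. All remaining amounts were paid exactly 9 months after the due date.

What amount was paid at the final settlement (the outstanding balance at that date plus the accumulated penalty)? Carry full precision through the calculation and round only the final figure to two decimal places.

Balance at month 6: £856,252.0000 × (1 + 0.006)^6 = £887,543.1638…
After £325,400.00 payment: £887,543.1638… − £325,400.00 = £562,143.1638…
Balance at month 9: £562,143.1638… × (1 + 0.006)^3 = £572,322.5736…
Penalty: 9 × 0.5% × £856,252.00 = £38,531.34
Final settlement = outstanding balance + penalty = £572,322.5736… + £38,531.34 = £610,853.91

£610,853.91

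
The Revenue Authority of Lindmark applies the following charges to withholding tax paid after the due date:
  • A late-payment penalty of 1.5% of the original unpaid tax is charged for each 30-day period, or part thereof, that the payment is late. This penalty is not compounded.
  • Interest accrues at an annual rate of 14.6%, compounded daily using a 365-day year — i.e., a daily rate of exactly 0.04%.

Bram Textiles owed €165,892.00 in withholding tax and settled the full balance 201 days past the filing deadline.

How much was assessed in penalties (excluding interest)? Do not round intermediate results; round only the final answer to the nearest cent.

€17,418.66

Penalty periods: ⌈201/30⌉ = 7; penalty = 7 × 1.5% × €165,892.00 = €17,418.66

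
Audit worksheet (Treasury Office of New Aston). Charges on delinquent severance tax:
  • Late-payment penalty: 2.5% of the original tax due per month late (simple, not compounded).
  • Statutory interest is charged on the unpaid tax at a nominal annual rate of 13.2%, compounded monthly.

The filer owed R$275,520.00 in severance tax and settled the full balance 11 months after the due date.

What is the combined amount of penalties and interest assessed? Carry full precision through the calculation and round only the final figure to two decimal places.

R$111,001.37

Late-payment penalty = 2.5% × R$275,520.00 × 11 mo = R$75,768.00
Interest (13.2%/yr ÷ 12 = 1.1%/month): R$275,520.00 × ((1 + 0.011)^11 − 1) = R$35,233.3658…
Penalties + interest = R$75,768.0000 + R$35,233.3658… = R$111,001.37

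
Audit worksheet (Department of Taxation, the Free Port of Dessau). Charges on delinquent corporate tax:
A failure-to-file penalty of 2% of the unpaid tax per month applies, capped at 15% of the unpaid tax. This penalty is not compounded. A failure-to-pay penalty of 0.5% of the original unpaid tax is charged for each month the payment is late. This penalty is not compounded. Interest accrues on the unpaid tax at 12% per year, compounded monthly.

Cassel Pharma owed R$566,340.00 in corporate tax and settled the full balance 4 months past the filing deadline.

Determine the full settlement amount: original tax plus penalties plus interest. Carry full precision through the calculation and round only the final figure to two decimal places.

R$645,969.68

Failure-to-file: 4 × 2% × R$566,340.00 = R$45,307.20 (under the 15% cap)
Failure-to-pay penalty = 0.5% × R$566,340.00 × 4 mo = R$11,326.80
Interest (12%/yr ÷ 12 = 1%/month): R$566,340.00 × ((1 + 0.01)^4 − 1) = R$22,995.6750…
Total = R$566,340.00 + R$56,634.0000 + R$22,995.6750… = R$645,969.68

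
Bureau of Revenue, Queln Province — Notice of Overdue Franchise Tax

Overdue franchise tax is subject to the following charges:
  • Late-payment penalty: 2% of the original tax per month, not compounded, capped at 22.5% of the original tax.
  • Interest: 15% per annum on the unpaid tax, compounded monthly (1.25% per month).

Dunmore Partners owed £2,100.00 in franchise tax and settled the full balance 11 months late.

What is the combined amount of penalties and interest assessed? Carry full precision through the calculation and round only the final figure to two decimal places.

Penalty: 11 × 2% × £2,100.00 = £462.00 (below the 22.5% cap of £472.50)
Interest: £2,100.00 × ((1 + 0.0125)^11 − 1) = £2,100.00 × 0.1464242… = £307.4909…
Penalties + interest = £462.0000 + £307.4909… = £769.49

£769.49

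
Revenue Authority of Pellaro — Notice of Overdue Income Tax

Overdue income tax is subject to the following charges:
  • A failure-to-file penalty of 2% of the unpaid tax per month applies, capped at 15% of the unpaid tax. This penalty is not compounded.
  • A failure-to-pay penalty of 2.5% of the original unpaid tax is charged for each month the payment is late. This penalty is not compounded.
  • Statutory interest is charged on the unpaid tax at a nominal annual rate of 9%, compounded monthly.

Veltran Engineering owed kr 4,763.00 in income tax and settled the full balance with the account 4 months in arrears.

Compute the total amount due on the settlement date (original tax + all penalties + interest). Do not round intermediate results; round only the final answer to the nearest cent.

kr 5,764.85

Failure-to-file: 4 × 2% × kr 4,763.00 = kr 381.04 (under the 15% cap)
Failure-to-pay penalty: 4 × 2.5% × kr 4,763.00 = kr 476.30
Interest (9%/yr ÷ 12 = 0.75%/month): kr 4,763.00 × ((1 + 0.0075)^4 − 1) = kr 144.5056…
Total = kr 4,763.00 + kr 857.3400 + kr 144.5056… = kr 5,764.85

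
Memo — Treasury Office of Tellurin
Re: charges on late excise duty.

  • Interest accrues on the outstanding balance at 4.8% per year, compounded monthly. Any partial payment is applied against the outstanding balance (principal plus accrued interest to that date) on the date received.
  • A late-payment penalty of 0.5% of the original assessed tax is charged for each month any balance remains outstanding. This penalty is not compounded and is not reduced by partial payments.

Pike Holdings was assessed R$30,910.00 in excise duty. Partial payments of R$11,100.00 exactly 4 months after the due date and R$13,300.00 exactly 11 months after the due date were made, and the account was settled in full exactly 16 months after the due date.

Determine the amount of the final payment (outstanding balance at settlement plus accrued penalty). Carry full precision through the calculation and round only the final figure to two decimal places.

R$10,208.69

Monthly rate = 4.8% ÷ 12 = 0.4%
Balance at month 4: R$30,910.0000 × (1 + 0.004)^4 = R$31,407.5353…
After R$11,100.00 payment: R$31,407.5353… − R$11,100.00 = R$20,307.5353…
Balance at month 11: R$20,307.5353… × (1 + 0.004)^7 = R$20,883.0153…
After R$13,300.00 payment: R$20,883.0153… − R$13,300.00 = R$7,583.0153…
Balance at month 16: R$7,583.0153… × (1 + 0.004)^5 = R$7,735.8937…
Penalty: 16 × 0.5% × R$30,910.00 = R$2,472.80
Final settlement = outstanding balance + penalty = R$7,735.8937… + R$2,472.80 = R$10,208.69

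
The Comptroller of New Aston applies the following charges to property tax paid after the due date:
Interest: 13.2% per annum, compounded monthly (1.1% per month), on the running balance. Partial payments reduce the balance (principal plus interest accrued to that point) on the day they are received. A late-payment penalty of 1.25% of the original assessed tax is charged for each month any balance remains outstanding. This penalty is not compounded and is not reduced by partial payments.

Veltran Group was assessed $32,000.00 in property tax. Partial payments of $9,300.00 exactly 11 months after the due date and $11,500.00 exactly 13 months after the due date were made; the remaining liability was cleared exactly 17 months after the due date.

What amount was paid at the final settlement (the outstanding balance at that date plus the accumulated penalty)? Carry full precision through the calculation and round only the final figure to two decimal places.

Balance at month 11: $32,000.0000 × (1 + 0.011)^11 = $36,092.1447…
After $9,300.00 payment: $36,092.1447… − $9,300.00 = $26,792.1447…
Balance at month 13: $26,792.1447… × (1 + 0.011)^2 = $27,384.8137…
After $11,500.00 payment: $27,384.8137… − $11,500.00 = $15,884.8137…
Balance at month 17: $15,884.8137… × (1 + 0.011)^4 = $16,595.3627…
Penalty: 17 × 1.25% × $32,000.00 = $6,800.00
Final settlement = outstanding balance + penalty = $16,595.3627… + $6,800.00 = $23,395.36

$23,395.36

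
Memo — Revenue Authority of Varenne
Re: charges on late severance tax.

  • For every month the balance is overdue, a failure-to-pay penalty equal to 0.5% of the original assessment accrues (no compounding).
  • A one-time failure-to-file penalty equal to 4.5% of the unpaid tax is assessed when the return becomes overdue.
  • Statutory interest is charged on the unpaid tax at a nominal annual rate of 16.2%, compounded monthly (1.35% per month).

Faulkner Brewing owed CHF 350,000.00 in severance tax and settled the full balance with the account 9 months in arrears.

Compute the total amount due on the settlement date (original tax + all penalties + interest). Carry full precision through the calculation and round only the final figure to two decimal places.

CHF 426,395.17

Failure-to-file penalty: 4.5% × CHF 350,000.00 = CHF 15,750.00
Failure-to-pay penalty = 0.5% × CHF 350,000.00 × 9 mo = CHF 15,750.00
Interest: CHF 350,000.00 × ((1 + 0.0135)^9 − 1) = CHF 350,000.00 × 0.1282719… = CHF 44,895.1698…
Total = CHF 350,000.00 + CHF 31,500.0000 + CHF 44,895.1698… = CHF 426,395.17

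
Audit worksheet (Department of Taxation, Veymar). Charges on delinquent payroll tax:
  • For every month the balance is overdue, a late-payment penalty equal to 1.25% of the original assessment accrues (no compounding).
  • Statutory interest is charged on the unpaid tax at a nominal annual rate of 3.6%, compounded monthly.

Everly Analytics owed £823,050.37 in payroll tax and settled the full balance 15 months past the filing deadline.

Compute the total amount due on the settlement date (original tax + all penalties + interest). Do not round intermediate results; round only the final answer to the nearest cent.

Late-payment penalty: 15 × 1.25% × £823,050.37 = £154,321.94…
Interest (3.6%/yr ÷ 12 = 0.3%/month): £823,050.37 × ((1 + 0.003)^15 − 1) = £37,825.2520…
Total = £823,050.37 + £154,321.9444… + £37,825.2520… = £1,015,197.57

£1,015,197.57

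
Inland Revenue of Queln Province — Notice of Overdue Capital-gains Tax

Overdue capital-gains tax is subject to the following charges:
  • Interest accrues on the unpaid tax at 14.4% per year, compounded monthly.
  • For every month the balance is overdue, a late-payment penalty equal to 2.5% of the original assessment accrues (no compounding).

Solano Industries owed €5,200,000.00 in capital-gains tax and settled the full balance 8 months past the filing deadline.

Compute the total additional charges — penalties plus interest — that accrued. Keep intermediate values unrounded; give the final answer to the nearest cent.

€1,560,677.21

Late-payment penalty = 2.5% × €5,200,000.00 × 8 mo = €1,040,000.00
Interest (14.4%/yr ÷ 12 = 1.2%/month): €5,200,000.00 × ((1 + 0.012)^8 − 1) = €520,677.2144…
Penalties + interest = €1,040,000.0000 + €520,677.2144… = €1,560,677.21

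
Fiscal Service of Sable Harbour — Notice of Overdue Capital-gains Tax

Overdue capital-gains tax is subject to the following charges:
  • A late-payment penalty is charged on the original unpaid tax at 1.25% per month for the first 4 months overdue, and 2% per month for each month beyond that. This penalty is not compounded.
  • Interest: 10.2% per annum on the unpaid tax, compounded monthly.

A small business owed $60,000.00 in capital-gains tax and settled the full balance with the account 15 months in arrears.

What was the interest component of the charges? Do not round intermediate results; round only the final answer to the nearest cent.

Interest (10.2%/yr ÷ 12 = 0.85%/month): $60,000.00 × ((1 + 0.0085)^15 − 1) = $8,122.3762…

$8,122.38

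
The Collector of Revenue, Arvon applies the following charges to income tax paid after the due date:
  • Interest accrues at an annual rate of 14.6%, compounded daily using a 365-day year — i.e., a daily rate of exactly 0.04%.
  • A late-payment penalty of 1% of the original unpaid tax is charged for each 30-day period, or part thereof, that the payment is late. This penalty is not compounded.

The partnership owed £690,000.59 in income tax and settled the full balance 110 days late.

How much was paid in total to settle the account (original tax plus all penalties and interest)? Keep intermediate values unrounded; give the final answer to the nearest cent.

£748,632.12

Penalty periods: ⌈110/30⌉ = 4; penalty = 4 × 1% × £690,000.59 = £27,600.02…
Interest: £690,000.59 × ((1 + 0.0004)^110 − 1) = £690,000.59 × 0.04497316… = £31,031.5080…
Total = £690,000.59 + £27,600.0236 + £31,031.5080… = £748,632.12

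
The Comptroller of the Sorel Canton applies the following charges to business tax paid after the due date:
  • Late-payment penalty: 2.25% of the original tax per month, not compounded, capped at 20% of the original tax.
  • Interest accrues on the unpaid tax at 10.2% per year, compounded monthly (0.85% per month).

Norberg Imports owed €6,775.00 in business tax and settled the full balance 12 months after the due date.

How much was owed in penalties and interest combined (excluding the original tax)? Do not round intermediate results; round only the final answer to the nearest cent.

€2,079.29

Penalty (uncapped): 12 × 2.25% × €6,775.00 = €1,829.25; cap = 20% × €6,775.00 = €1,355.00 → penalty = €1,355.00
Interest: €6,775.00 × ((1 + 0.0085)^12 − 1) = €6,775.00 × 0.1069062… = €724.2897…
Penalties + interest = €1,355.0000 + €724.2897… = €2,079.29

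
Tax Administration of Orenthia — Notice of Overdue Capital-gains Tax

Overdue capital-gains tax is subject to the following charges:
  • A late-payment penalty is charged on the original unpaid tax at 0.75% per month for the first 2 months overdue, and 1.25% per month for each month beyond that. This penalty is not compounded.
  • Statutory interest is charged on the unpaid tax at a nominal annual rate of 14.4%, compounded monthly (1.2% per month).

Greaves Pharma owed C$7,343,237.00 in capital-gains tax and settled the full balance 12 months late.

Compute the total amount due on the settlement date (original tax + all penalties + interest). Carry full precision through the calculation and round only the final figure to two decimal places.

Penalty, months 1–2: 2 × 0.75% × C$7,343,237.00 = C$110,148.56…
Penalty, months 3–12: 10 × 1.25% × C$7,343,237.00 = C$917,904.63…
Interest: C$7,343,237.00 × ((1 + 0.012)^12 − 1) = C$7,343,237.00 × 0.1538946… = C$1,130,084.6984…
Total = C$7,343,237.00 + C$1,028,053.1800 + C$1,130,084.6984… = C$9,501,374.88

C$9,501,374.88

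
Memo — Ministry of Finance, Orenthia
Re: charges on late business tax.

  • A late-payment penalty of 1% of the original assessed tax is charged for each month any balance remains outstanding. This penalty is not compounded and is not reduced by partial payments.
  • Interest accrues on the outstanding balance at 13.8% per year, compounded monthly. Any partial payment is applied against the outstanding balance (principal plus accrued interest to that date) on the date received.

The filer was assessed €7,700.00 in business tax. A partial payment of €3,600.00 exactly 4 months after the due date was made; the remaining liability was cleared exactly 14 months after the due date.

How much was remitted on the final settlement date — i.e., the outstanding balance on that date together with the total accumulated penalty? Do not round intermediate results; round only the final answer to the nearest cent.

€6,078.67

Monthly rate = 13.8% ÷ 12 = 1.15%
Balance at month 4: €7,700.0000 × (1 + 0.0115)^4 = €8,060.3569…
After €3,600.00 payment: €8,060.3569… − €3,600.00 = €4,460.3569…
Balance at month 14: €4,460.3569… × (1 + 0.0115)^10 = €5,000.6733…
Penalty: 14 × 1% × €7,700.00 = €1,078.00
Final settlement = outstanding balance + penalty = €5,000.6733… + €1,078.00 = €6,078.67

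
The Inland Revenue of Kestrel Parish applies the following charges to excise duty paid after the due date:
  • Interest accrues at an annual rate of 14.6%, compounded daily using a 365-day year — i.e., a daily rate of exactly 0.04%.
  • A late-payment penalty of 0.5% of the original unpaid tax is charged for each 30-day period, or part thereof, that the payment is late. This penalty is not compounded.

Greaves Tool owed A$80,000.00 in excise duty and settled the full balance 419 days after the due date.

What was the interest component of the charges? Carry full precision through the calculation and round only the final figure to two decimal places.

A$14,593.91

Interest: A$80,000.00 × ((1 + 0.0004)^419 − 1) = A$80,000.00 × 0.18242391… = A$14,593.9125…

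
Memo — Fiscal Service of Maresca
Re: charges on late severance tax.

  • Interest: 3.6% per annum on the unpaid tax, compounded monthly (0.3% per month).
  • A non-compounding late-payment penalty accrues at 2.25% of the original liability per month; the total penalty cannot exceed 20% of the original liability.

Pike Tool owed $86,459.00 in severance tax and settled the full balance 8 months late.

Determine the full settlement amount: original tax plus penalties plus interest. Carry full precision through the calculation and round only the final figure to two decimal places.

$104,118.55

Penalty: 8 × 2.25% × $86,459.00 = $15,562.62 (below the 20% cap of $17,291.80)
Interest: $86,459.00 × ((1 + 0.003)^8 − 1) = $86,459.00 × 0.0242535… = $2,096.9349…
Total = $86,459.00 + $15,562.6200 + $2,096.9349… = $104,118.55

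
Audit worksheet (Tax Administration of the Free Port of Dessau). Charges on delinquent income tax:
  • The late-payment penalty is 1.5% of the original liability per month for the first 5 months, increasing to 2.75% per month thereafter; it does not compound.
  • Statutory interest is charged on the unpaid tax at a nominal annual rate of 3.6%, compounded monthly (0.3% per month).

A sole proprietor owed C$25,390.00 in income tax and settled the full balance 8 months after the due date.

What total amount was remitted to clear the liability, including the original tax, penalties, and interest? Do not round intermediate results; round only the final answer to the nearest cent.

Penalty, months 1–5: 5 × 1.5% × C$25,390.00 = C$1,904.25
Penalty, months 6–8: 3 × 2.75% × C$25,390.00 = C$2,094.68…
Interest: C$25,390.00 × ((1 + 0.003)^8 − 1) = C$25,390.00 × 0.0242535… = C$615.7968…
Total = C$25,390.00 + C$3,998.9250 + C$615.7968… = C$30,004.72

C$30,004.72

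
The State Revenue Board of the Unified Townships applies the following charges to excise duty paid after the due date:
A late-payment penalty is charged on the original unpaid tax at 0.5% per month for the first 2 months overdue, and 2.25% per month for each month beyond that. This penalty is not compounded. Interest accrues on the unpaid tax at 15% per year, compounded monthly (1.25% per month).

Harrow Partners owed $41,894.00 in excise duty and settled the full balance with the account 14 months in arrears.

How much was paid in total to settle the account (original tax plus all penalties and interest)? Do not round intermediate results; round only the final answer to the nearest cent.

$61,582.28

Penalty, months 1–2: 2 × 0.5% × $41,894.00 = $418.94
Penalty, months 3–14: 12 × 2.25% × $41,894.00 = $11,311.38
Interest: $41,894.00 × ((1 + 0.0125)^14 − 1) = $41,894.00 × 0.1899547… = $7,957.9642…
Total = $41,894.00 + $11,730.3200 + $7,957.9642… = $61,582.28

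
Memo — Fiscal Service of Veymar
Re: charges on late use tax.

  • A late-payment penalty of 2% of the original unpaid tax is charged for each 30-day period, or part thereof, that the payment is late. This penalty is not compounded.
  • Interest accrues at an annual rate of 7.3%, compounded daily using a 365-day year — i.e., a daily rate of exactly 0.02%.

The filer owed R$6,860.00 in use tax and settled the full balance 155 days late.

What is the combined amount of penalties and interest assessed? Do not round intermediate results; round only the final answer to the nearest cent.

R$1,039.17

Penalty periods: ⌈155/30⌉ = 6; penalty = 6 × 2% × R$6,860.00 = R$823.20
Interest: R$6,860.00 × ((1 + 0.0002)^155 − 1) = R$6,860.00 × 0.03148231… = R$215.9686…
Penalties + interest = R$823.2000 + R$215.9686… = R$1,039.17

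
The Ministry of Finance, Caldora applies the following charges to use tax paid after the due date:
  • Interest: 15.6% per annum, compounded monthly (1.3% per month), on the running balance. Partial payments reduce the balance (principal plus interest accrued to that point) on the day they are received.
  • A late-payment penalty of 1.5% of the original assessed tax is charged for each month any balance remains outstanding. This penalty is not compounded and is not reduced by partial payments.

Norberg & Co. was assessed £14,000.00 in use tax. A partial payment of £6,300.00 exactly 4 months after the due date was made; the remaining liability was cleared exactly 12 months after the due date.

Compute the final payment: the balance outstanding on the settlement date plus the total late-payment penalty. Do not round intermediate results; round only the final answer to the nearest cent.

£11,881.33

Balance at month 4: £14,000.0000 × (1 + 0.013)^4 = £14,742.3194…
After £6,300.00 payment: £14,742.3194… − £6,300.00 = £8,442.3194…
Balance at month 12: £8,442.3194… × (1 + 0.013)^8 = £9,361.3254…
Penalty: 12 × 1.5% × £14,000.00 = £2,520.00
Final settlement = outstanding balance + penalty = £9,361.3254… + £2,520.00 = £11,881.33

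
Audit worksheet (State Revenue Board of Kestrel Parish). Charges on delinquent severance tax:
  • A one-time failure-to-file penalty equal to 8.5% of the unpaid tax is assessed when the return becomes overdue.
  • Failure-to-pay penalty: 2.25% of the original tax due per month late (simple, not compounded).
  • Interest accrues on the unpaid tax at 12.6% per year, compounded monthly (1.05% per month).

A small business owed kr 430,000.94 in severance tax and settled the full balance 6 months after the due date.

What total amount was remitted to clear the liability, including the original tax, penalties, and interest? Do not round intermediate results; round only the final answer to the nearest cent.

kr 552,412.35

Failure-to-file penalty: 8.5% × kr 430,000.94 = kr 36,550.08…
Failure-to-pay penalty: 6 × 2.25% × kr 430,000.94 = kr 58,050.13…
Interest: kr 430,000.94 × ((1 + 0.0105)^6 − 1) = kr 430,000.94 × 0.0646771… = kr 27,811.2076…
Total = kr 430,000.94 + kr 94,600.2068 + kr 27,811.2076… = kr 552,412.35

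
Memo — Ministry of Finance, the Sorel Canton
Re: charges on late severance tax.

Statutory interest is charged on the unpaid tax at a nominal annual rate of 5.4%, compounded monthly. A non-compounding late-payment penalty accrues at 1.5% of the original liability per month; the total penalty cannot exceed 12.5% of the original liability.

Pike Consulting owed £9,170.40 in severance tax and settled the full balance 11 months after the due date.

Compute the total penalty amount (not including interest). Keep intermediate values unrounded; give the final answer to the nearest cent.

£1,146.30

Penalty (uncapped): 11 × 1.5% × £9,170.40 = £1,513.12…; cap = 12.5% × £9,170.40 = £1,146.30 → penalty = £1,146.30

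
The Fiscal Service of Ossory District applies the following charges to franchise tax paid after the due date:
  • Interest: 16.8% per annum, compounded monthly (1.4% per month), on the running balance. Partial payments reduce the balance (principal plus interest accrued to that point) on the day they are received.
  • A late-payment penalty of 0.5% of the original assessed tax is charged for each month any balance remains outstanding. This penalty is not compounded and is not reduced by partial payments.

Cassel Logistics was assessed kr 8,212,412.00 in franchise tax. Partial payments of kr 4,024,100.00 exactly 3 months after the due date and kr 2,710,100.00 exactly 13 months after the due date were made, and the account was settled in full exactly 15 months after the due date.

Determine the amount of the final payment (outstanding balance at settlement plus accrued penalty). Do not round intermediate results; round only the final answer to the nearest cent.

kr 3,191,432.37

Balance at month 3: kr 8,212,412.0000 × (1 + 0.014)^3 = kr 8,562,184.7371…
After kr 4,024,100.00 payment: kr 8,562,184.7371… − kr 4,024,100.00 = kr 4,538,084.7371…
Balance at month 13: kr 4,538,084.7371… × (1 + 0.014)^10 = kr 5,214,974.0409…
After kr 2,710,100.00 payment: kr 5,214,974.0409… − kr 2,710,100.00 = kr 2,504,874.0409…
Balance at month 15: kr 2,504,874.0409… × (1 + 0.014)^2 = kr 2,575,501.4693…
Penalty: 15 × 0.5% × kr 8,212,412.00 = kr 615,930.90
Final settlement = outstanding balance + penalty = kr 2,575,501.4693… + kr 615,930.90 = kr 3,191,432.37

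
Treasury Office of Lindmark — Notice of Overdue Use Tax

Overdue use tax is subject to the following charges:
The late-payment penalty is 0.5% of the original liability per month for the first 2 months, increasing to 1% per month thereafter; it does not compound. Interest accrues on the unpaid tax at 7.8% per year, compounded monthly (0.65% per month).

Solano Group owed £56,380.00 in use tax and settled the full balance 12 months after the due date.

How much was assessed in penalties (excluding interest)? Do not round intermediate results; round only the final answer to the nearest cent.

£6,201.80

Penalty, months 1–2: 2 × 0.5% × £56,380.00 = £563.80
Penalty, months 3–12: 10 × 1% × £56,380.00 = £5,638.00
Total penalty = £563.80 + £5,638.00 = £6,201.80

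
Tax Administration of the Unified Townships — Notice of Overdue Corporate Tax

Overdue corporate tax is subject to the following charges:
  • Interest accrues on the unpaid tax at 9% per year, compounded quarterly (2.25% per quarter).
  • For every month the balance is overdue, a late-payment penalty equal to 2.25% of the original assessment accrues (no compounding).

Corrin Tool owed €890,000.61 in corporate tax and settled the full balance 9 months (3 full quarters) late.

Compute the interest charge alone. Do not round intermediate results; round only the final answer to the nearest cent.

€61,436.87

Interest: €890,000.61 × ((1 + 0.0225)^3 − 1) = €890,000.61 × 0.0690301… = €61,436.8673…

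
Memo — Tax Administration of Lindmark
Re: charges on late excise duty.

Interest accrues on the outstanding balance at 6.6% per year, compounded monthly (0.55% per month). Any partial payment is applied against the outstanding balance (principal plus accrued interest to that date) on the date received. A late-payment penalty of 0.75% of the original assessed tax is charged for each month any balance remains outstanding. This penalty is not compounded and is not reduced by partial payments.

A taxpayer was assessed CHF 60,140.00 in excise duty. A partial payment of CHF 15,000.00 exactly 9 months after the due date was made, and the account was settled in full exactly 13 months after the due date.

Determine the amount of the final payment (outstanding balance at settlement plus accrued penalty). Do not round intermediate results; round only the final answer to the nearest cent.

CHF 55,115.73

Balance at month 9: CHF 60,140.0000 × (1 + 0.0055)^9 = CHF 63,183.2699…
After CHF 15,000.00 payment: CHF 63,183.2699… − CHF 15,000.00 = CHF 48,183.2699…
Balance at month 13: CHF 48,183.2699… × (1 + 0.0055)^4 = CHF 49,252.0792…
Penalty: 13 × 0.75% × CHF 60,140.00 = CHF 5,863.65
Final settlement = outstanding balance + penalty = CHF 49,252.0792… + CHF 5,863.65 = CHF 55,115.73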